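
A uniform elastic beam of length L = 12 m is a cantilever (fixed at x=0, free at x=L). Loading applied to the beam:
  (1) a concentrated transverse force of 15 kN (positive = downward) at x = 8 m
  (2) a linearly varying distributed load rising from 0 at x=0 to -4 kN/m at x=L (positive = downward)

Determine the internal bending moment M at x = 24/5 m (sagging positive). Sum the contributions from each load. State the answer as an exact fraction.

Load 1 — point force P=15 kN at a=8 m (b=L-a=4):
  M_1 = -P(a-x)  [x≤a] = -15·(8-(24/5)) = -48 kN·m
Load 2 — triangular load w₀=-4 kN/m (0→w₀ over full span):
  M_2 = w₀Lx/2 - w₀L²/3 - w₀x³/(6L) = (-4)·12·(24/5)/2 - (-4)·12²/3 - (-4)·(24/5)³/(6·12) = 10368/125 kN·m
Superposition: M = Σ M_i = 4368/125 kN·m ≈ 34.944000 kN·m

M(24/5) = 4368/125 kN·m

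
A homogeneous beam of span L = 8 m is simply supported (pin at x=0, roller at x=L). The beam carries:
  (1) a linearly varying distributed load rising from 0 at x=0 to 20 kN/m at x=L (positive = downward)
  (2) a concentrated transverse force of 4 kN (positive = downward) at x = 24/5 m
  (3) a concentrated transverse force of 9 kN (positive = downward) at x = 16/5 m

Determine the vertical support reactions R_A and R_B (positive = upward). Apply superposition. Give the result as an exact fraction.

R_A = 101/3 kN, R_B = 178/3 kN

Load 1 — triangular load w₀=20 kN/m (0→w₀ over full span):
  R_A = w₀L/6 = 20·8/6 = 80/3 kN
  R_B = w₀L/3 = 20·8/3 = 160/3 kN
Load 2 — point force P=4 kN at a=24/5 m (b=L-a=16/5):
  R_A = Pb/L = 4·(16/5)/8 = 8/5 kN
  R_B = Pa/L = 4·(24/5)/8 = 12/5 kN
Load 3 — point force P=9 kN at a=16/5 m (b=L-a=24/5):
  R_A = Pb/L = 9·(24/5)/8 = 27/5 kN
  R_B = Pa/L = 9·(16/5)/8 = 18/5 kN
Superposition: R_A = 101/3 kN, R_B = 178/3 kN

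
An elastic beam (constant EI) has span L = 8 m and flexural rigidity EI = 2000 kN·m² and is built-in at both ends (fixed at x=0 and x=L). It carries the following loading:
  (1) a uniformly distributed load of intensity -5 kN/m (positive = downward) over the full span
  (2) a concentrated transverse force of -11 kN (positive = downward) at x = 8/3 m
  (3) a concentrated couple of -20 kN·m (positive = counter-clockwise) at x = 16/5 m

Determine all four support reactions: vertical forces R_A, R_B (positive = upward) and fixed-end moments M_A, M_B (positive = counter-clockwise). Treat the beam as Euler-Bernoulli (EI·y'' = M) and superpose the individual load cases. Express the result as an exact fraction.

Load 1 — uniform load w=-5 kN/m over full span:
  R_A = wL/2 = (-5)·8/2 = -20 kN
  M_A = wL²/12 = (-5)·8²/12 = -80/3 kN·m
  R_B = wL/2 = (-5)·8/2 = -20 kN
  M_B = -wL²/12 = -(-5)·8²/12 = 80/3 kN·m
Load 2 — point force P=-11 kN at a=8/3 m (b=L-a=16/3):
  R_A = Pb²(3a+b)/L³ = (-11)·(16/3)²·(3·(8/3)+(16/3))/8³ = -220/27 kN
  M_A = Pab²/L² = (-11)·(8/3)·(16/3)²/8² = -352/27 kN·m
  R_B = Pa²(a+3b)/L³ = (-11)·(8/3)²·((8/3)+3·(16/3))/8³ = -77/27 kN
  M_B = -Pa²b/L² = -(-11)·(8/3)²·(16/3)/8² = 176/27 kN·m
Load 3 — applied couple M₀=-20 kN·m at a=16/5 m (b=L-a=24/5):
  R_A = 6M₀ab/L³ = 6·(-20)·(16/5)·(24/5)/8³ = -18/5 kN
  M_A = M₀b(2a-b)/L² = (-20)·(24/5)·(2·(16/5)-(24/5))/8² = -12/5 kN·m
  R_B = -6M₀ab/L³ = -6·(-20)·(16/5)·(24/5)/8³ = 18/5 kN
  M_B = M₀a(2b-a)/L² = (-20)·(16/5)·(2·(24/5)-(16/5))/8² = -32/5 kN·m
Superposition: R_A = -4286/135 kN, M_A = -5684/135 kN·m, R_B = -2599/135 kN, M_B = 3616/135 kN·m

R_A = -4286/135 kN, M_A = -5684/135 kN·m, R_B = -2599/135 kN, M_B = 3616/135 kN·m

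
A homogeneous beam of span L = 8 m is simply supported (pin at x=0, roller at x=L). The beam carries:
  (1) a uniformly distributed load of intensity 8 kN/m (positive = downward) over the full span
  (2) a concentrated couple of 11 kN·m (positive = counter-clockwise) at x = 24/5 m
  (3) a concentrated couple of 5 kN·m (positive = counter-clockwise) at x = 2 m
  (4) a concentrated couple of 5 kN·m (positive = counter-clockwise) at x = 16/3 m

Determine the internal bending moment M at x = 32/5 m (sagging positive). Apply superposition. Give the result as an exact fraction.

M(32/5) = 919/25 kN·m

Load 1 — uniform load w=8 kN/m over full span:
  M_1 = wx(L-x)/2 = 8·(32/5)·(8-(32/5))/2 = 1024/25 kN·m
Load 2 — applied couple M₀=11 kN·m at a=24/5 m (b=L-a=16/5):
  M_2 = M₀x/L - M₀  [x>a] = 11·(32/5)/8 - 11 = -11/5 kN·m
Load 3 — applied couple M₀=5 kN·m at a=2 m (b=L-a=6):
  M_3 = M₀x/L - M₀  [x>a] = 5·(32/5)/8 - 5 = -1 kN·m
Load 4 — applied couple M₀=5 kN·m at a=16/3 m (b=L-a=8/3):
  M_4 = M₀x/L - M₀  [x>a] = 5·(32/5)/8 - 5 = -1 kN·m
Superposition: M = Σ M_i = 919/25 kN·m ≈ 36.760000 kN·m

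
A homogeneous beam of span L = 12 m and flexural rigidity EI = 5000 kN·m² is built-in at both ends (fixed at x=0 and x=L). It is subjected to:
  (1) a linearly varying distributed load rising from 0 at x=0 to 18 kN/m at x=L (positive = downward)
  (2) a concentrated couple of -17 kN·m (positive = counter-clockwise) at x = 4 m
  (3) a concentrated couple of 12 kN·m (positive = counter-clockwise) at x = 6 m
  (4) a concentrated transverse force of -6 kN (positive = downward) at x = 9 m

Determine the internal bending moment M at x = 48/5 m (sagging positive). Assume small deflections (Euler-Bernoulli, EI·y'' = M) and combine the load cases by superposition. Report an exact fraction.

M(48/5) = -907/3000 kN·m

Load 1 — triangular load w₀=18 kN/m (0→w₀ over full span):
  M_1 = 3w₀Lx/20 - w₀L²/30 - w₀x³/(6L) = 3·18·12·(48/5)/20 - 18·12²/30 - 18·(48/5)³/(6·12) = 432/125 kN·m
Load 2 — applied couple M₀=-17 kN·m at a=4 m (b=L-a=8):
  M_2 = R_Ax - M_A - M₀  [x>a] with R_A=-17/9, M_A=0 = (-17/9)·(48/5) - 0 - (-17) = -17/15 kN·m
Load 3 — applied couple M₀=12 kN·m at a=6 m (b=L-a=6):
  M_3 = R_Ax - M_A - M₀  [x>a] with R_A=3/2, M_A=3 = (3/2)·(48/5) - 3 - 12 = -3/5 kN·m
Load 4 — point force P=-6 kN at a=9 m (b=L-a=3):
  M_4 = Pa²(a+3b)(L-x)/L³ - Pa²b/L²  [x>a] = (-6)·9²·(9+3·3)·(12-(48/5))/12³ - (-6)·9²·3/12² = -81/40 kN·m
Superposition: M = Σ M_i = -907/3000 kN·m ≈ -0.302333 kN·m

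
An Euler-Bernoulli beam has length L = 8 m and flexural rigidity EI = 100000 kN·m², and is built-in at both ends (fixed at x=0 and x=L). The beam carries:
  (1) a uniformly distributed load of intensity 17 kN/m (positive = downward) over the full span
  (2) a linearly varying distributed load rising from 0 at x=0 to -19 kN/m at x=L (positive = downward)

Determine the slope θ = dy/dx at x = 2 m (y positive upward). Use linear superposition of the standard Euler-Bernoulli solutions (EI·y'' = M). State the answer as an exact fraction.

Load 1 — uniform load w=17 kN/m over full span:
  θ_1 = -wx(L-x)(L-2x)/(12EI) = -17·2·(8-2)·(8-2·2)/(12·100000) = -17/25000 rad
Load 2 — triangular load w₀=-19 kN/m (0→w₀ over full span):
  θ_2 = -w₀(2x(L-x)(L-2x)(x+2L)+x²(L-x)²)/(120LEI) = -(-19)·(2·2·(8-2)·(8-2·2)·(2+2·8)+2²·(8-2)²)/(120·8·100000) = 741/2000000 rad
Superposition: θ = Σ θ_i = -619/2000000 rad ≈ -0.000309 rad

θ(2) = -619/2000000 rad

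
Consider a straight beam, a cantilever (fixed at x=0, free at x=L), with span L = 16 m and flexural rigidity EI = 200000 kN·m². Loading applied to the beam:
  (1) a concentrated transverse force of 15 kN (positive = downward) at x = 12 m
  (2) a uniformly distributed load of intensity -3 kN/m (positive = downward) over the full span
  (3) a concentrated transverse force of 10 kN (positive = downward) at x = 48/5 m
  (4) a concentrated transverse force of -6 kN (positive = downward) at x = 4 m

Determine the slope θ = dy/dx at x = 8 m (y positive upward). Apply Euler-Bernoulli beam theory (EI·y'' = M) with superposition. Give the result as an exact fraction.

Load 1 — point force P=15 kN at a=12 m (b=L-a=4):
  θ_1 = -Px(2a-x)/(2EI)  [x≤a] = -15·8·(2·12-8)/(2·200000) = -3/625 rad
Load 2 — uniform load w=-3 kN/m over full span:
  θ_2 = -wx(x²-3Lx+3L²)/(6EI) = -(-3)·8·(8²-3·16·8+3·16²)/(6·200000) = 28/3125 rad
Load 3 — point force P=10 kN at a=48/5 m (b=L-a=32/5):
  θ_3 = -Px(2a-x)/(2EI)  [x≤a] = -10·8·(2·(48/5)-8)/(2·200000) = -7/3125 rad
Load 4 — point force P=-6 kN at a=4 m (b=L-a=12):
  θ_4 = -Pa²/(2EI)  [x>a] = -(-6)·4²/(2·200000) = 3/12500 rad
Superposition: θ = Σ θ_i = 27/12500 rad ≈ 0.002160 rad

θ(8) = 27/12500 rad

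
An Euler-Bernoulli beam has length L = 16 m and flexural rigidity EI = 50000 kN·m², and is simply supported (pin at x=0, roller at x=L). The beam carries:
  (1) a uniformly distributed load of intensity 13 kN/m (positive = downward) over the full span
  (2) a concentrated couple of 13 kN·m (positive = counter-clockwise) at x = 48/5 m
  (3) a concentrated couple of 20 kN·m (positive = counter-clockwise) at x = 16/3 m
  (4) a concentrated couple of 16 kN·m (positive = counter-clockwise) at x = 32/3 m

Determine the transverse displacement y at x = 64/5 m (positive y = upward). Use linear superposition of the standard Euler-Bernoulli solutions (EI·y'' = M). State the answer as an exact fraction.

y(64/5) = -767096/5859375 m

Load 1 — uniform load w=13 kN/m over full span:
  y_1 = -wx(L³-2Lx²+x³)/(24EI) = -13·(64/5)·(16³-2·16·(64/5)²+(64/5)³)/(24·50000) = -772096/5859375 m
Load 2 — applied couple M₀=13 kN·m at a=48/5 m (b=L-a=32/5):
  y_2 = (M₀x³/(6L)-M₀(x-a)²/2+C₁x)/EI  [x>a] with C₁=M₀(3b²-L²)/(6L)=-1352/75 = (13·(64/5)³/(6·16)-13·((64/5)-(48/5))²/2+(-1352/75)·(64/5))/50000 = -104/390625 m
Load 3 — applied couple M₀=20 kN·m at a=16/3 m (b=L-a=32/3):
  y_3 = (M₀x³/(6L)-M₀(x-a)²/2+C₁x)/EI  [x>a] with C₁=M₀(3b²-L²)/(6L)=160/9 = (20·(64/5)³/(6·16)-20·((64/5)-(16/3))²/2+(160/9)·(64/5))/50000 = 1504/703125 m
Load 4 — applied couple M₀=16 kN·m at a=32/3 m (b=L-a=16/3):
  y_4 = (M₀x³/(6L)-M₀(x-a)²/2+C₁x)/EI  [x>a] with C₁=M₀(3b²-L²)/(6L)=-256/9 = (16·(64/5)³/(6·16)-16·((64/5)-(32/3))²/2+(-256/9)·(64/5))/50000 = -3584/3515625 m
Superposition: y = Σ y_i = -767096/5859375 m ≈ -0.130918 m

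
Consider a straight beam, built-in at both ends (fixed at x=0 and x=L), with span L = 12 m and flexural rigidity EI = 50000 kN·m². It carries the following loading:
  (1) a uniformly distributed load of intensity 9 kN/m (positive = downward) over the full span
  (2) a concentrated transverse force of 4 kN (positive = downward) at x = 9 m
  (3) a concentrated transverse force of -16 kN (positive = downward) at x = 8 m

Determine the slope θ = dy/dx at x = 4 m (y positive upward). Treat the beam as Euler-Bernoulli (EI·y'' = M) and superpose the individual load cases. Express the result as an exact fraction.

Load 1 — uniform load w=9 kN/m over full span:
  θ_1 = -wx(L-x)(L-2x)/(12EI) = -9·4·(12-4)·(12-2·4)/(12·50000) = -6/3125 rad
Load 2 — point force P=4 kN at a=9 m (b=L-a=3):
  θ_2 = -Pb²x(2aL-(3a+b)x)/(2L³EI)  [x≤a] = -4·3²·4·(2·9·12-(3·9+3)·4)/(2·12³·50000) = -1/12500 rad
Load 3 — point force P=-16 kN at a=8 m (b=L-a=4):
  θ_3 = -Pb²x(2aL-(3a+b)x)/(2L³EI)  [x≤a] = -(-16)·4²·4·(2·8·12-(3·8+4)·4)/(2·12³·50000) = 8/16875 rad
Superposition: θ = Σ θ_i = -103/67500 rad ≈ -0.001526 rad

θ(4) = -103/67500 rad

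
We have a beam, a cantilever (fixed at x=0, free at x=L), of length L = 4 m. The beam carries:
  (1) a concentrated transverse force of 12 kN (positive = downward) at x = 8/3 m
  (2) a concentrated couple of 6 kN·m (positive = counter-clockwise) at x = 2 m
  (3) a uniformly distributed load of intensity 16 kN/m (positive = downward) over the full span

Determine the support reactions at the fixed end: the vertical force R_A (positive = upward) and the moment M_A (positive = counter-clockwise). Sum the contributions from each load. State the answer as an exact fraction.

Load 1 — point force P=12 kN at a=8/3 m (b=L-a=4/3):
  R_A = P = 12 kN
  M_A = Pa = 12·(8/3) = 32 kN·m
Load 2 — applied couple M₀=6 kN·m at a=2 m (b=L-a=2):
  R_A = 0 kN
  M_A = -M₀ = -6 kN·m
Load 3 — uniform load w=16 kN/m over full span:
  R_A = wL = 16·4 = 64 kN
  M_A = wL²/2 = 16·4²/2 = 128 kN·m
Superposition: R_A = 76 kN, M_A = 154 kN·m

R_A = 76 kN, M_A = 154 kN·m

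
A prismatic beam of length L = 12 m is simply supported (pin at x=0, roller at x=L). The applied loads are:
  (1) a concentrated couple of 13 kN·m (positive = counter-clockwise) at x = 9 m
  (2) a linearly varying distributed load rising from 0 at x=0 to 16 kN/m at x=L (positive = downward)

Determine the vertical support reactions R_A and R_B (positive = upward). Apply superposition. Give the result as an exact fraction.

Load 1 — applied couple M₀=13 kN·m at a=9 m (b=L-a=3):
  R_A = M₀/L = 13/12 kN
  R_B = -M₀/L = -13/12 kN
Load 2 — triangular load w₀=16 kN/m (0→w₀ over full span):
  R_A = w₀L/6 = 16·12/6 = 32 kN
  R_B = w₀L/3 = 16·12/3 = 64 kN
Superposition: R_A = 397/12 kN, R_B = 755/12 kN

R_A = 397/12 kN, R_B = 755/12 kN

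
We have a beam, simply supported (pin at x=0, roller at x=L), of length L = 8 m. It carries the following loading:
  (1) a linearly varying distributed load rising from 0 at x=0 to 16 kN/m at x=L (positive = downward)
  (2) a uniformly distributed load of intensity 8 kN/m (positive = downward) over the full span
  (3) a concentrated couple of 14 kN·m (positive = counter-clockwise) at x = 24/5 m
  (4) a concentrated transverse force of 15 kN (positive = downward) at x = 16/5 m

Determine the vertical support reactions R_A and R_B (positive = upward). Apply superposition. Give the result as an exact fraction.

R_A = 769/12 kN, R_B = 947/12 kN

Load 1 — triangular load w₀=16 kN/m (0→w₀ over full span):
  R_A = w₀L/6 = 16·8/6 = 64/3 kN
  R_B = w₀L/3 = 16·8/3 = 128/3 kN
Load 2 — uniform load w=8 kN/m over full span:
  R_A = wL/2 = 8·8/2 = 32 kN
  R_B = wL/2 = 8·8/2 = 32 kN
Load 3 — applied couple M₀=14 kN·m at a=24/5 m (b=L-a=16/5):
  R_A = M₀/L = 14/8 = 7/4 kN
  R_B = -M₀/L = -14/8 = -7/4 kN
Load 4 — point force P=15 kN at a=16/5 m (b=L-a=24/5):
  R_A = Pb/L = 15·(24/5)/8 = 9 kN
  R_B = Pa/L = 15·(16/5)/8 = 6 kN
Superposition: R_A = 769/12 kN, R_B = 947/12 kN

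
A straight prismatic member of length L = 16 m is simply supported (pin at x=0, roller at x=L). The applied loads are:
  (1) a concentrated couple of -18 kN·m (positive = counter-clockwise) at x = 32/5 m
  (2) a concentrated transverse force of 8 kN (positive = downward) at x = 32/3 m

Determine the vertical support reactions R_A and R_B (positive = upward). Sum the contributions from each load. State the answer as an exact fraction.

R_A = 37/24 kN, R_B = 155/24 kN

Load 1 — applied couple M₀=-18 kN·m at a=32/5 m (b=L-a=48/5):
  R_A = M₀/L = (-18)/16 = -9/8 kN
  R_B = -M₀/L = -(-18)/16 = 9/8 kN
Load 2 — point force P=8 kN at a=32/3 m (b=L-a=16/3):
  R_A = Pb/L = 8·(16/3)/16 = 8/3 kN
  R_B = Pa/L = 8·(32/3)/16 = 16/3 kN
Superposition: R_A = 37/24 kN, R_B = 155/24 kN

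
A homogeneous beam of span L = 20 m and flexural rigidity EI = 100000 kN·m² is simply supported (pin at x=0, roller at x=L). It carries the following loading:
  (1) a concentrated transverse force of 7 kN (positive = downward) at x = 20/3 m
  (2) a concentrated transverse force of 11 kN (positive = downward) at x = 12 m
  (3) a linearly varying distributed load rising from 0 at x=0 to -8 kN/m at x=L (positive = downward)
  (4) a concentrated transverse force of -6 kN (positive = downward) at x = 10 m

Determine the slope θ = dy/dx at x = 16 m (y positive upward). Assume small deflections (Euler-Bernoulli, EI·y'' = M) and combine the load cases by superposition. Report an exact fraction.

θ(16) = -172979/20250000 rad

Load 1 — point force P=7 kN at a=20/3 m (b=L-a=40/3):
  θ_1 = -Pa(2L²-6Lx+3x²+a²)/(6LEI)  [x>a] = -7·(20/3)·(2·20²-6·20·16+3·16²+(20/3)²)/(6·20·100000) = 1211/1012500 rad
Load 2 — point force P=11 kN at a=12 m (b=L-a=8):
  θ_2 = -Pa(2L²-6Lx+3x²+a²)/(6LEI)  [x>a] = -11·12·(2·20²-6·20·16+3·16²+12²)/(6·20·100000) = 143/62500 rad
Load 3 — triangular load w₀=-8 kN/m (0→w₀ over full span):
  θ_3 = -w₀(7L⁴-30L²x²+15x⁴)/(360LEI) = -(-8)·(7·20⁴-30·20²·16²+15·16⁴)/(360·20·100000) = -1514/140625 rad
Load 4 — point force P=-6 kN at a=10 m (b=L-a=10):
  θ_4 = -Pa(2L²-6Lx+3x²+a²)/(6LEI)  [x>a] = -(-6)·10·(2·20²-6·20·16+3·16²+10²)/(6·20·100000) = -63/50000 rad
Superposition: θ = Σ θ_i = -172979/20250000 rad ≈ -0.008542 rad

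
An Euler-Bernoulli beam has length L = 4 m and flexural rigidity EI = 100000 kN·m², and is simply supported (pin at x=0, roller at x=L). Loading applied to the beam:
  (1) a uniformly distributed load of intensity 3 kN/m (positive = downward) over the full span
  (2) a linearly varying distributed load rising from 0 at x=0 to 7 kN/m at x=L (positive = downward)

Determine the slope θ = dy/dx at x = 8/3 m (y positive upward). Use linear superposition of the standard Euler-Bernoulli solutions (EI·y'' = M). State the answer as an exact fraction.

Load 1 — uniform load w=3 kN/m over full span:
  θ_1 = -w(L³-6Lx²+4x³)/(24EI) = -3·(4³-6·4·(8/3)²+4·(8/3)³)/(24·100000) = 13/337500 rad
Load 2 — triangular load w₀=7 kN/m (0→w₀ over full span):
  θ_2 = -w₀(7L⁴-30L²x²+15x⁴)/(360LEI) = -7·(7·4⁴-30·4²·(8/3)²+15·(8/3)⁴)/(360·4·100000) = 637/15187500 rad
Superposition: θ = Σ θ_i = 611/7593750 rad ≈ 0.000080 rad

θ(8/3) = 611/7593750 rad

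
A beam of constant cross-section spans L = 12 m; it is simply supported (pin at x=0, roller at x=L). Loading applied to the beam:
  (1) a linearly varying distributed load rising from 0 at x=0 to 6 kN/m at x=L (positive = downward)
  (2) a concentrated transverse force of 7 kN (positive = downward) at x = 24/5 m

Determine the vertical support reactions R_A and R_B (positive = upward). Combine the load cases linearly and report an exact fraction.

R_A = 81/5 kN, R_B = 134/5 kN

Load 1 — triangular load w₀=6 kN/m (0→w₀ over full span):
  R_A = w₀L/6 = 6·12/6 = 12 kN
  R_B = w₀L/3 = 6·12/3 = 24 kN
Load 2 — point force P=7 kN at a=24/5 m (b=L-a=36/5):
  R_A = Pb/L = 7·(36/5)/12 = 21/5 kN
  R_B = Pa/L = 7·(24/5)/12 = 14/5 kN
Superposition: R_A = 81/5 kN, R_B = 134/5 kN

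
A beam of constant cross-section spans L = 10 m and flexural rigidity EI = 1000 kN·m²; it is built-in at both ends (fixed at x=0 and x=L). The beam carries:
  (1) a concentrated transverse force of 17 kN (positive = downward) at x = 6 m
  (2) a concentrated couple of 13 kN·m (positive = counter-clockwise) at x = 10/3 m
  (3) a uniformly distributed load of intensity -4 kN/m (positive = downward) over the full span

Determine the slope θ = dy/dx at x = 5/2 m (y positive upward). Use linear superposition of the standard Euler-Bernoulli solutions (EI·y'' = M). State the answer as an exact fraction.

θ(5/2) = 437/30000 rad

Load 1 — point force P=17 kN at a=6 m (b=L-a=4):
  θ_1 = -Pb²x(2aL-(3a+b)x)/(2L³EI)  [x≤a] = -17·4²·(5/2)·(2·6·10-(3·6+4)·(5/2))/(2·10³·1000) = -221/10000 rad
Load 2 — applied couple M₀=13 kN·m at a=10/3 m (b=L-a=20/3):
  θ_2 = (R_Ax²/2 - M_Ax)/EI  [x≤a] with R_A=26/15, M_A=0 = ((26/15)·(5/2)²/2 - 0·(5/2))/1000 = 13/2400 rad
Load 3 — uniform load w=-4 kN/m over full span:
  θ_3 = -wx(L-x)(L-2x)/(12EI) = -(-4)·(5/2)·(10-(5/2))·(10-2·(5/2))/(12·1000) = 1/32 rad
Superposition: θ = Σ θ_i = 437/30000 rad ≈ 0.014567 rad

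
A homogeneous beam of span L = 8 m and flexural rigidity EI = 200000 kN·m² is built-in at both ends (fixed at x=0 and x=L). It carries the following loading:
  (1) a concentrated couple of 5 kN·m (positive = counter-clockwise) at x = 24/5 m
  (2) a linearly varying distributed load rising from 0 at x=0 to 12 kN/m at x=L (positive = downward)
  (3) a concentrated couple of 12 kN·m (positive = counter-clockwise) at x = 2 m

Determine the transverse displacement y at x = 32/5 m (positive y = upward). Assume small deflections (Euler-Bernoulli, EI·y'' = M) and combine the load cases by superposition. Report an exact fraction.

y(32/5) = -49919/390625000 m

Load 1 — applied couple M₀=5 kN·m at a=24/5 m (b=L-a=16/5):
  y_1 = (R_Ax³/6 - M_Ax²/2 - M₀(x-a)²/2)/EI  [x>a] with R_A=9/10, M_A=8/5 = ((9/10)·(32/5)³/6 - (8/5)·(32/5)²/2 - 5·((32/5)-(24/5))²/2)/200000 = 3/3906250 m
Load 2 — triangular load w₀=12 kN/m (0→w₀ over full span):
  y_2 = -w₀x²(L-x)²(x+2L)/(120LEI) = -12·(32/5)²·(8-(32/5))²·((32/5)+2·8)/(120·8·200000) = -7168/48828125 m
Load 3 — applied couple M₀=12 kN·m at a=2 m (b=L-a=6):
  y_3 = (R_Ax³/6 - M_Ax²/2 - M₀(x-a)²/2)/EI  [x>a] with R_A=27/16, M_A=-9/4 = ((27/16)·(32/5)³/6 - (-9/4)·(32/5)²/2 - 12·((32/5)-2)²/2)/200000 = 57/3125000 m
Superposition: y = Σ y_i = -49919/390625000 m ≈ -0.000128 m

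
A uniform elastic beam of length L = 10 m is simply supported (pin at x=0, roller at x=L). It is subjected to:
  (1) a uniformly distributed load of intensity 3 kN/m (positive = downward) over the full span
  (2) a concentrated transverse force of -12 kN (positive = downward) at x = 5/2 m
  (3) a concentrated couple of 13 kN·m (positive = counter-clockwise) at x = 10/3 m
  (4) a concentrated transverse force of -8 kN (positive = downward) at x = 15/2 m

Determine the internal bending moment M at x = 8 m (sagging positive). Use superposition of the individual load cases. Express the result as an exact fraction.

M(8) = 17/5 kN·m

Load 1 — uniform load w=3 kN/m over full span:
  M_1 = wx(L-x)/2 = 3·8·(10-8)/2 = 24 kN·m
Load 2 — point force P=-12 kN at a=5/2 m (b=L-a=15/2):
  M_2 = Pa(L-x)/L  [x>a] = (-12)·(5/2)·(10-8)/10 = -6 kN·m
Load 3 — applied couple M₀=13 kN·m at a=10/3 m (b=L-a=20/3):
  M_3 = M₀x/L - M₀  [x>a] = 13·8/10 - 13 = -13/5 kN·m
Load 4 — point force P=-8 kN at a=15/2 m (b=L-a=5/2):
  M_4 = Pa(L-x)/L  [x>a] = (-8)·(15/2)·(10-8)/10 = -12 kN·m
Superposition: M = Σ M_i = 17/5 kN·m ≈ 3.400000 kN·m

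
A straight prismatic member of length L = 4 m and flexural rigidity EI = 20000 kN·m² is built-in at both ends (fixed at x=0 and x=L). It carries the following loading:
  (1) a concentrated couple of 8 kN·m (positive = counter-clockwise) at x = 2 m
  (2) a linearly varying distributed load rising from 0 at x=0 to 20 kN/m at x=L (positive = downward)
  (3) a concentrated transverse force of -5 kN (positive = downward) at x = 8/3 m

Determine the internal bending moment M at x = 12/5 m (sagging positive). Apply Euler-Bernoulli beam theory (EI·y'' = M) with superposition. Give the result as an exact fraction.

Load 1 — applied couple M₀=8 kN·m at a=2 m (b=L-a=2):
  M_1 = R_Ax - M_A - M₀  [x>a] with R_A=3, M_A=2 = 3·(12/5) - 2 - 8 = -14/5 kN·m
Load 2 — triangular load w₀=20 kN/m (0→w₀ over full span):
  M_2 = 3w₀Lx/20 - w₀L²/30 - w₀x³/(6L) = 3·20·4·(12/5)/20 - 20·4²/30 - 20·(12/5)³/(6·4) = 496/75 kN·m
Load 3 — point force P=-5 kN at a=8/3 m (b=L-a=4/3):
  M_3 = Pb²(3a+b)x/L³ - Pab²/L²  [x≤a] = (-5)·(4/3)²·(3·(8/3)+(4/3))·(12/5)/4³ - (-5)·(8/3)·(4/3)²/4² = -44/27 kN·m
Superposition: M = Σ M_i = 1474/675 kN·m ≈ 2.183704 kN·m

M(12/5) = 1474/675 kN·m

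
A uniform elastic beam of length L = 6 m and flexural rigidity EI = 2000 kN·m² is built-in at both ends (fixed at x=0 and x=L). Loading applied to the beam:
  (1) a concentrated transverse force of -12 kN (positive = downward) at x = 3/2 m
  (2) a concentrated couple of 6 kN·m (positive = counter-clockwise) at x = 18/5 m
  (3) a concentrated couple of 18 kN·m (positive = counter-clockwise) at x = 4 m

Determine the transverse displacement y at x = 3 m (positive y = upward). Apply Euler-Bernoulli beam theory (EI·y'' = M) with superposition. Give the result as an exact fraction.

y(3) = -441/200000 m

Load 1 — point force P=-12 kN at a=3/2 m (b=L-a=9/2):
  y_1 = -Pa²(L-x)²(3bL-(3b+a)(L-x))/(6L³EI)  [x>a] = -(-12)·(3/2)²·(6-3)²·(3·(9/2)·6-(3·(9/2)+(3/2))·(6-3))/(6·6³·2000) = 27/8000 m
Load 2 — applied couple M₀=6 kN·m at a=18/5 m (b=L-a=12/5):
  y_2 = (R_Ax³/6 - M_Ax²/2)/EI  [x≤a] with R_A=36/25, M_A=48/25 = ((36/25)·3³/6 - (48/25)·3²/2)/2000 = -27/25000 m
Load 3 — applied couple M₀=18 kN·m at a=4 m (b=L-a=2):
  y_3 = (R_Ax³/6 - M_Ax²/2)/EI  [x≤a] with R_A=4, M_A=6 = (4·3³/6 - 6·3²/2)/2000 = -9/2000 m
Superposition: y = Σ y_i = -441/200000 m ≈ -0.002205 m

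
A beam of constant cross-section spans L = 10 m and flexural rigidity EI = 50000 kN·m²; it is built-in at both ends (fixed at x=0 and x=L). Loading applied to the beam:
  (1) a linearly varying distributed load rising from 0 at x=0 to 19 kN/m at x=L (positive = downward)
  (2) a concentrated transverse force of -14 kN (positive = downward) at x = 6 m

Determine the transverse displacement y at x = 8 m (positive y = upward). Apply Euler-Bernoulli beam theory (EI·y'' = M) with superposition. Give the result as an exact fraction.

y(8) = -3997/2343750 m

Load 1 — triangular load w₀=19 kN/m (0→w₀ over full span):
  y_1 = -w₀x²(L-x)²(x+2L)/(120LEI) = -19·8²·(10-8)²·(8+2·10)/(120·10·50000) = -532/234375 m
Load 2 — point force P=-14 kN at a=6 m (b=L-a=4):
  y_2 = -Pa²(L-x)²(3bL-(3b+a)(L-x))/(6L³EI)  [x>a] = -(-14)·6²·(10-8)²·(3·4·10-(3·4+6)·(10-8))/(6·10³·50000) = 441/781250 m
Superposition: y = Σ y_i = -3997/2343750 m ≈ -0.001705 m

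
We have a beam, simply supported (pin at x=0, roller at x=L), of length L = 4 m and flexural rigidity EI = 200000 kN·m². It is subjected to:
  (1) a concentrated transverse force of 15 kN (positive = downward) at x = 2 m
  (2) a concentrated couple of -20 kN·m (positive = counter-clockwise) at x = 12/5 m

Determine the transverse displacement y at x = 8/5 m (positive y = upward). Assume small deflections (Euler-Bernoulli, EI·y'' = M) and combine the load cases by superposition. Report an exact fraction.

Load 1 — point force P=15 kN at a=2 m (b=L-a=2):
  y_1 = -Pbx(L²-b²-x²)/(6LEI)  [x≤a] = -15·2·(8/5)·(4²-2²-(8/5)²)/(6·4·200000) = -59/625000 m
Load 2 — applied couple M₀=-20 kN·m at a=12/5 m (b=L-a=8/5):
  y_2 = (M₀x³/(6L)+C₁x)/EI  [x≤a] with C₁=M₀(3b²-L²)/(6L)=104/15 = ((-20)·(8/5)³/(6·4)+(104/15)·(8/5))/200000 = 3/78125 m
Superposition: y = Σ y_i = -7/125000 m ≈ -0.000056 m

y(8/5) = -7/125000 m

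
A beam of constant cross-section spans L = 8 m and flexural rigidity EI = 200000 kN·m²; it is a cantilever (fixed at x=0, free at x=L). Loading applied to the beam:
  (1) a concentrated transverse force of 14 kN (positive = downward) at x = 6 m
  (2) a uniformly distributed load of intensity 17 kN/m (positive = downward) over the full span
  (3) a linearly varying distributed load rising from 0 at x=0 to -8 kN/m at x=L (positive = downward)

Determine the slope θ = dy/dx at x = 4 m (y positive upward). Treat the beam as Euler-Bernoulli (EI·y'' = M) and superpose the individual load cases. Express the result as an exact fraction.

θ(4) = -33/6250 rad

Load 1 — point force P=14 kN at a=6 m (b=L-a=2):
  θ_1 = -Px(2a-x)/(2EI)  [x≤a] = -14·4·(2·6-4)/(2·200000) = -7/6250 rad
Load 2 — uniform load w=17 kN/m over full span:
  θ_2 = -wx(x²-3Lx+3L²)/(6EI) = -17·4·(4²-3·8·4+3·8²)/(6·200000) = -119/18750 rad
Load 3 — triangular load w₀=-8 kN/m (0→w₀ over full span):
  θ_3 = (w₀Lx²/4-w₀L²x/3-w₀x⁴/(24L))/EI = ((-8)·8·4²/4-(-8)·8²·4/3-(-8)·4⁴/(24·8))/200000 = 41/18750 rad
Superposition: θ = Σ θ_i = -33/6250 rad ≈ -0.005280 rad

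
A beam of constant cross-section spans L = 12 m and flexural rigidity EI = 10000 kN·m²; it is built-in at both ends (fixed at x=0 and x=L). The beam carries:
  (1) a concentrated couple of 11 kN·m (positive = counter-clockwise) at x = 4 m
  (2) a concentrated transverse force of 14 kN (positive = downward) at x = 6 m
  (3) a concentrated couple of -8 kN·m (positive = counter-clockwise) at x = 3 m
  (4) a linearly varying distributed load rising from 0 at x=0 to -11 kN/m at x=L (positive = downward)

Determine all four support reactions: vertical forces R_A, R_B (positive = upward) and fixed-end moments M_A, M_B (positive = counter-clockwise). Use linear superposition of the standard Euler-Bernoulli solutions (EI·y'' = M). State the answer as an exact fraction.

Load 1 — applied couple M₀=11 kN·m at a=4 m (b=L-a=8):
  R_A = 6M₀ab/L³ = 6·11·4·8/12³ = 11/9 kN
  M_A = M₀b(2a-b)/L² = 11·8·(2·4-8)/12² = 0 kN·m
  R_B = -6M₀ab/L³ = -6·11·4·8/12³ = -11/9 kN
  M_B = M₀a(2b-a)/L² = 11·4·(2·8-4)/12² = 11/3 kN·m
Load 2 — point force P=14 kN at a=6 m (b=L-a=6):
  R_A = Pb²(3a+b)/L³ = 14·6²·(3·6+6)/12³ = 7 kN
  M_A = Pab²/L² = 14·6·6²/12² = 21 kN·m
  R_B = Pa²(a+3b)/L³ = 14·6²·(6+3·6)/12³ = 7 kN
  M_B = -Pa²b/L² = -14·6²·6/12² = -21 kN·m
Load 3 — applied couple M₀=-8 kN·m at a=3 m (b=L-a=9):
  R_A = 6M₀ab/L³ = 6·(-8)·3·9/12³ = -3/4 kN
  M_A = M₀b(2a-b)/L² = (-8)·9·(2·3-9)/12² = 3/2 kN·m
  R_B = -6M₀ab/L³ = -6·(-8)·3·9/12³ = 3/4 kN
  M_B = M₀a(2b-a)/L² = (-8)·3·(2·9-3)/12² = -5/2 kN·m
Load 4 — triangular load w₀=-11 kN/m (0→w₀ over full span):
  R_A = 3w₀L/20 = 3·(-11)·12/20 = -99/5 kN
  M_A = w₀L²/30 = (-11)·12²/30 = -264/5 kN·m
  R_B = 7w₀L/20 = 7·(-11)·12/20 = -231/5 kN
  M_B = -w₀L²/20 = -(-11)·12²/20 = 396/5 kN·m
Superposition: R_A = -2219/180 kN, M_A = -303/10 kN·m, R_B = -7141/180 kN, M_B = 1781/30 kN·m

R_A = -2219/180 kN, M_A = -303/10 kN·m, R_B = -7141/180 kN, M_B = 1781/30 kN·m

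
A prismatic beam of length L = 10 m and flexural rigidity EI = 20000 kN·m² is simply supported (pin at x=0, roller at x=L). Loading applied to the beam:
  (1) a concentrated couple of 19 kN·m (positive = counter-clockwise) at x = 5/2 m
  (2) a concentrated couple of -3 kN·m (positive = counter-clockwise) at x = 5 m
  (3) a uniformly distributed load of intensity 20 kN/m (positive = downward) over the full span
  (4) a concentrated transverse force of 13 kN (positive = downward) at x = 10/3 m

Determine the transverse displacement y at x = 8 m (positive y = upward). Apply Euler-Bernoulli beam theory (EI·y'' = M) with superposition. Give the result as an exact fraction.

Load 1 — applied couple M₀=19 kN·m at a=5/2 m (b=L-a=15/2):
  y_1 = (M₀x³/(6L)-M₀(x-a)²/2+C₁x)/EI  [x>a] with C₁=M₀(3b²-L²)/(6L)=1045/48 = (19·8³/(6·10)-19·(8-(5/2))²/2+(1045/48)·8)/20000 = 1957/800000 m
Load 2 — applied couple M₀=-3 kN·m at a=5 m (b=L-a=5):
  y_2 = (M₀x³/(6L)-M₀(x-a)²/2+C₁x)/EI  [x>a] with C₁=M₀(3b²-L²)/(6L)=5/4 = ((-3)·8³/(6·10)-(-3)·(8-5)²/2+(5/4)·8)/20000 = -21/200000 m
Load 3 — uniform load w=20 kN/m over full span:
  y_3 = -wx(L³-2Lx²+x³)/(24EI) = -20·8·(10³-2·10·8²+8³)/(24·20000) = -29/375 m
Load 4 — point force P=13 kN at a=10/3 m (b=L-a=20/3):
  y_4 = -Pa(L-x)(2Lx-a²-x²)/(6LEI)  [x>a] = -13·(10/3)·(10-8)·(2·10·8-(10/3)²-8²)/(6·10·20000) = -2483/405000 m
Superposition: y = Σ y_i = -5256767/64800000 m ≈ -0.081123 m

y(8) = -5256767/64800000 m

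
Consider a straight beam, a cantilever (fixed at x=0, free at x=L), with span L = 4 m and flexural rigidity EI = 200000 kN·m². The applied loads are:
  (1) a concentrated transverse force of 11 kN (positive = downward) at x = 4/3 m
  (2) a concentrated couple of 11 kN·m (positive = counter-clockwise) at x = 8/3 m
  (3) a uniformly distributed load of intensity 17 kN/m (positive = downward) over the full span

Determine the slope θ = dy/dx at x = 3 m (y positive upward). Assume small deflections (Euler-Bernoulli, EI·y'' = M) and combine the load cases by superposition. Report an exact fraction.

θ(3) = -2861/3600000 rad

Load 1 — point force P=11 kN at a=4/3 m (b=L-a=8/3):
  θ_1 = -Pa²/(2EI)  [x>a] = -11·(4/3)²/(2·200000) = -11/225000 rad
Load 2 — applied couple M₀=11 kN·m at a=8/3 m (b=L-a=4/3):
  θ_2 = M₀a/EI  [x>a] = 11·(8/3)/200000 = 11/75000 rad
Load 3 — uniform load w=17 kN/m over full span:
  θ_3 = -wx(x²-3Lx+3L²)/(6EI) = -17·3·(3²-3·4·3+3·4²)/(6·200000) = -357/400000 rad
Superposition: θ = Σ θ_i = -2861/3600000 rad ≈ -0.000795 rad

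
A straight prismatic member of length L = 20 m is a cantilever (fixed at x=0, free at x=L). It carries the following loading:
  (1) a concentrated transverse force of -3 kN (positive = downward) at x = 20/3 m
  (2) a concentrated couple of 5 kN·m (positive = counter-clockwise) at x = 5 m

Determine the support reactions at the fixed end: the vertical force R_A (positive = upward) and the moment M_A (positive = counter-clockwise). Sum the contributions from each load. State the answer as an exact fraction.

R_A = -3 kN, M_A = -25 kN·m

Load 1 — point force P=-3 kN at a=20/3 m (b=L-a=40/3):
  R_A = P = (-3) = -3 kN
  M_A = Pa = (-3)·(20/3) = -20 kN·m
Load 2 — applied couple M₀=5 kN·m at a=5 m (b=L-a=15):
  R_A = 0 kN
  M_A = -M₀ = -5 kN·m
Superposition: R_A = -3 kN, M_A = -25 kN·m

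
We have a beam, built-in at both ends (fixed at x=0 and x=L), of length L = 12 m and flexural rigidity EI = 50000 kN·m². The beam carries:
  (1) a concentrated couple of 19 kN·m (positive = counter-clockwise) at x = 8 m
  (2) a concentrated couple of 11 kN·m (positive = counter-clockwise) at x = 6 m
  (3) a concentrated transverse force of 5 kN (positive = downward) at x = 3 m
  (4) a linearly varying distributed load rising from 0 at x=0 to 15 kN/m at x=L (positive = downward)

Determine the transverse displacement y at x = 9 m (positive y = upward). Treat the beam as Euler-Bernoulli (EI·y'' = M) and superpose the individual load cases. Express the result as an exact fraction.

y(9) = -3367/640000 m

Load 1 — applied couple M₀=19 kN·m at a=8 m (b=L-a=4):
  y_1 = (R_Ax³/6 - M_Ax²/2 - M₀(x-a)²/2)/EI  [x>a] with R_A=19/9, M_A=19/3 = ((19/9)·9³/6 - (19/3)·9²/2 - 19·(9-8)²/2)/50000 = -19/100000 m
Load 2 — applied couple M₀=11 kN·m at a=6 m (b=L-a=6):
  y_2 = (R_Ax³/6 - M_Ax²/2 - M₀(x-a)²/2)/EI  [x>a] with R_A=11/8, M_A=11/4 = ((11/8)·9³/6 - (11/4)·9²/2 - 11·(9-6)²/2)/50000 = 99/800000 m
Load 3 — point force P=5 kN at a=3 m (b=L-a=9):
  y_3 = -Pa²(L-x)²(3bL-(3b+a)(L-x))/(6L³EI)  [x>a] = -5·3²·(12-9)²·(3·9·12-(3·9+3)·(12-9))/(6·12³·50000) = -117/640000 m
Load 4 — triangular load w₀=15 kN/m (0→w₀ over full span):
  y_4 = -w₀x²(L-x)²(x+2L)/(120LEI) = -15·9²·(12-9)²·(9+2·12)/(120·12·50000) = -8019/1600000 m
Superposition: y = Σ y_i = -3367/640000 m ≈ -0.005261 m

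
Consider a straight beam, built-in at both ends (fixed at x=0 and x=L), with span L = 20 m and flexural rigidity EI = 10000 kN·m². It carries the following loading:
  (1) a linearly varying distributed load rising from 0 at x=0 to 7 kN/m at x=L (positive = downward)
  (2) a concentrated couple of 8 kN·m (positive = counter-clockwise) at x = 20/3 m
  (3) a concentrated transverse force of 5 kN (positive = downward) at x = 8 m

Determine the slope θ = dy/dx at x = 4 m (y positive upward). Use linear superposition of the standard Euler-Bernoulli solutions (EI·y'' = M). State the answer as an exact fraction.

θ(4) = -739/31250 rad

Load 1 — triangular load w₀=7 kN/m (0→w₀ over full span):
  θ_1 = -w₀(2x(L-x)(L-2x)(x+2L)+x²(L-x)²)/(120LEI) = -7·(2·4·(20-4)·(20-2·4)·(4+2·20)+4²·(20-4)²)/(120·20·10000) = -196/9375 rad
Load 2 — applied couple M₀=8 kN·m at a=20/3 m (b=L-a=40/3):
  θ_2 = (R_Ax²/2 - M_Ax)/EI  [x≤a] with R_A=8/15, M_A=0 = ((8/15)·4²/2 - 0·4)/10000 = 4/9375 rad
Load 3 — point force P=5 kN at a=8 m (b=L-a=12):
  θ_3 = -Pb²x(2aL-(3a+b)x)/(2L³EI)  [x≤a] = -5·12²·4·(2·8·20-(3·8+12)·4)/(2·20³·10000) = -99/31250 rad
Superposition: θ = Σ θ_i = -739/31250 rad ≈ -0.023648 rad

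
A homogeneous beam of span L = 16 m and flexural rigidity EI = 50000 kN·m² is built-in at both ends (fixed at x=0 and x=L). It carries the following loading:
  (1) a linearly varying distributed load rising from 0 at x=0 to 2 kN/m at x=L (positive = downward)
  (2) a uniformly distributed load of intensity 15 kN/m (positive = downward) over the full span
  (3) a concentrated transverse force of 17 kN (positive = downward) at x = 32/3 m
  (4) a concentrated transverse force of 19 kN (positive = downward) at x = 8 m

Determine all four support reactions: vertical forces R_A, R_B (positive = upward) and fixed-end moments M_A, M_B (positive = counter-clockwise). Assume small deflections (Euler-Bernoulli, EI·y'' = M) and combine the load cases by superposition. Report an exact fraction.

R_A = 37451/270 kN, M_A = 53354/135 kN·m, R_B = 41389/270 kN, M_B = -57226/135 kN·m

Load 1 — triangular load w₀=2 kN/m (0→w₀ over full span):
  R_A = 3w₀L/20 = 3·2·16/20 = 24/5 kN
  M_A = w₀L²/30 = 2·16²/30 = 256/15 kN·m
  R_B = 7w₀L/20 = 7·2·16/20 = 56/5 kN
  M_B = -w₀L²/20 = -2·16²/20 = -128/5 kN·m
Load 2 — uniform load w=15 kN/m over full span:
  R_A = wL/2 = 15·16/2 = 120 kN
  M_A = wL²/12 = 15·16²/12 = 320 kN·m
  R_B = wL/2 = 15·16/2 = 120 kN
  M_B = -wL²/12 = -15·16²/12 = -320 kN·m
Load 3 — point force P=17 kN at a=32/3 m (b=L-a=16/3):
  R_A = Pb²(3a+b)/L³ = 17·(16/3)²·(3·(32/3)+(16/3))/16³ = 119/27 kN
  M_A = Pab²/L² = 17·(32/3)·(16/3)²/16² = 544/27 kN·m
  R_B = Pa²(a+3b)/L³ = 17·(32/3)²·((32/3)+3·(16/3))/16³ = 340/27 kN
  M_B = -Pa²b/L² = -17·(32/3)²·(16/3)/16² = -1088/27 kN·m
Load 4 — point force P=19 kN at a=8 m (b=L-a=8):
  R_A = Pb²(3a+b)/L³ = 19·8²·(3·8+8)/16³ = 19/2 kN
  M_A = Pab²/L² = 19·8·8²/16² = 38 kN·m
  R_B = Pa²(a+3b)/L³ = 19·8²·(8+3·8)/16³ = 19/2 kN
  M_B = -Pa²b/L² = -19·8²·8/16² = -38 kN·m
Superposition: R_A = 37451/270 kN, M_A = 53354/135 kN·m, R_B = 41389/270 kN, M_B = -57226/135 kN·m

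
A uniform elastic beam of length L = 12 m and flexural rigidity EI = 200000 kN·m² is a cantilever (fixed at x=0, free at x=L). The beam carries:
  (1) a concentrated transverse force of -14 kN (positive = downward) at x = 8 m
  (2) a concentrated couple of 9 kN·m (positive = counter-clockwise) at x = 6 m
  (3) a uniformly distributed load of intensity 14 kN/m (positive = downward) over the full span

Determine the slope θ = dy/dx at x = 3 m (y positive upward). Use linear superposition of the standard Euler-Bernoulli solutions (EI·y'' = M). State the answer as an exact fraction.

θ(3) = -2031/200000 rad

Load 1 — point force P=-14 kN at a=8 m (b=L-a=4):
  θ_1 = -Px(2a-x)/(2EI)  [x≤a] = -(-14)·3·(2·8-3)/(2·200000) = 273/200000 rad
Load 2 — applied couple M₀=9 kN·m at a=6 m (b=L-a=6):
  θ_2 = M₀x/EI  [x≤a] = 9·3/200000 = 27/200000 rad
Load 3 — uniform load w=14 kN/m over full span:
  θ_3 = -wx(x²-3Lx+3L²)/(6EI) = -14·3·(3²-3·12·3+3·12²)/(6·200000) = -2331/200000 rad
Superposition: θ = Σ θ_i = -2031/200000 rad ≈ -0.010155 rad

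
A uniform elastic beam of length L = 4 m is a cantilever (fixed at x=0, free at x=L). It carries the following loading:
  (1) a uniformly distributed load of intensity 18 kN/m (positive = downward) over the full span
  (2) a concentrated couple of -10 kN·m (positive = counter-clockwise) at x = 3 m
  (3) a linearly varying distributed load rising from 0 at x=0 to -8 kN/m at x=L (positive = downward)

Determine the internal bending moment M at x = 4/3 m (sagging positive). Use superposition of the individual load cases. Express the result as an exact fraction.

Load 1 — uniform load w=18 kN/m over full span:
  M_1 = -w(L-x)²/2 = -18·(4-(4/3))²/2 = -64 kN·m
Load 2 — applied couple M₀=-10 kN·m at a=3 m (b=L-a=1):
  M_2 = M₀  [x≤a] = (-10) = -10 kN·m
Load 3 — triangular load w₀=-8 kN/m (0→w₀ over full span):
  M_3 = w₀Lx/2 - w₀L²/3 - w₀x³/(6L) = (-8)·4·(4/3)/2 - (-8)·4²/3 - (-8)·(4/3)³/(6·4) = 1792/81 kN·m
Superposition: M = Σ M_i = -4202/81 kN·m ≈ -51.876543 kN·m

M(4/3) = -4202/81 kN·m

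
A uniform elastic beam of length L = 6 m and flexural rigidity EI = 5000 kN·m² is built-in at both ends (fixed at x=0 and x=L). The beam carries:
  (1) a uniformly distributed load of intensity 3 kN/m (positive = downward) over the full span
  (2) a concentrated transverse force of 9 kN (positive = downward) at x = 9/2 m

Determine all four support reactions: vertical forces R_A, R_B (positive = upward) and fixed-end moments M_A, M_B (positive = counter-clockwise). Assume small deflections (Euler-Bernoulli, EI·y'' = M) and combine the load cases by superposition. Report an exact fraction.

Load 1 — uniform load w=3 kN/m over full span:
  R_A = wL/2 = 3·6/2 = 9 kN
  M_A = wL²/12 = 3·6²/12 = 9 kN·m
  R_B = wL/2 = 3·6/2 = 9 kN
  M_B = -wL²/12 = -3·6²/12 = -9 kN·m
Load 2 — point force P=9 kN at a=9/2 m (b=L-a=3/2):
  R_A = Pb²(3a+b)/L³ = 9·(3/2)²·(3·(9/2)+(3/2))/6³ = 45/32 kN
  M_A = Pab²/L² = 9·(9/2)·(3/2)²/6² = 81/32 kN·m
  R_B = Pa²(a+3b)/L³ = 9·(9/2)²·((9/2)+3·(3/2))/6³ = 243/32 kN
  M_B = -Pa²b/L² = -9·(9/2)²·(3/2)/6² = -243/32 kN·m
Superposition: R_A = 333/32 kN, M_A = 369/32 kN·m, R_B = 531/32 kN, M_B = -531/32 kN·m

R_A = 333/32 kN, M_A = 369/32 kN·m, R_B = 531/32 kN, M_B = -531/32 kN·m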